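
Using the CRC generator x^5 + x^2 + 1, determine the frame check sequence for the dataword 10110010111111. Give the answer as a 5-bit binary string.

10100

Append 5 zeros: 1011001011111100000. Divide by 100101 (XOR where the leading bit is 1):
  pos 0: 101100 XOR 100101 = 001001
  pos 2: 100110 XOR 100101 = 000011
  pos 6: 111111 XOR 100101 = 011010
  pos 7: 110101 XOR 100101 = 010000
  pos 8: 100001 XOR 100101 = 000100
  pos 11: 100000 XOR 100101 = 000101
Remainder (last 5 bits) = 10100. This is the CRC / FCS.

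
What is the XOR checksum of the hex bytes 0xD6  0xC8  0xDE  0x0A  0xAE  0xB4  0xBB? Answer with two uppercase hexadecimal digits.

XOR the bytes together:
  start with 0xD6
  0xD6 ⊕ 0xC8 = 0x1E
  0x1E ⊕ 0xDE = 0xC0
  0xC0 ⊕ 0x0A = 0xCA
  0xCA ⊕ 0xAE = 0x64
  0x64 ⊕ 0xB4 = 0xD0
  0xD0 ⊕ 0xBB = 0x6B

6B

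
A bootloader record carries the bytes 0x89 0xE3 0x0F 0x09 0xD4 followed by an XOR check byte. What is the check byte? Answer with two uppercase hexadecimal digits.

XOR the bytes together:
  start with 0x89
  0x89 ⊕ 0xE3 = 0x6A
  0x6A ⊕ 0x0F = 0x65
  0x65 ⊕ 0x09 = 0x6C
  0x6C ⊕ 0xD4 = 0xB8

B8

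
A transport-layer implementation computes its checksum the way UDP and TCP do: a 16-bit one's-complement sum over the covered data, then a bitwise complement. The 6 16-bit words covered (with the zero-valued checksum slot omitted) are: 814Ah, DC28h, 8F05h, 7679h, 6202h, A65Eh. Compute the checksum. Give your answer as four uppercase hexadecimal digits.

One's-complement addition (fold any carry out of bit 15 back into bit 0):
  0x814A + 0xDC28 = 0x15D72 → wrap carry → 0x5D73
  0x5D73 + 0x8F05 = 0x0EC78
  0xEC78 + 0x7679 = 0x162F1 → wrap carry → 0x62F2
  0x62F2 + 0x6202 = 0x0C4F4
  0xC4F4 + 0xA65E = 0x16B52 → wrap carry → 0x6B53
One's-complement sum = 0x6B53.
Checksum = ~0x6B53 & 0xFFFF = 0x94AC.

94AC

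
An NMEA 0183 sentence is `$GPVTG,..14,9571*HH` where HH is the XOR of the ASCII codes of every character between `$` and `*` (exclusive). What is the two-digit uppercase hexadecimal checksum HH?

5D

XOR the ASCII codes of the payload characters:
  'G' = 0x47 → acc = 0x47
  'P' = 0x50 → acc = 0x17
  'V' = 0x56 → acc = 0x41
  'T' = 0x54 → acc = 0x15
  'G' = 0x47 → acc = 0x52
  ',' = 0x2C → acc = 0x7E
  '.' = 0x2E → acc = 0x50
  '.' = 0x2E → acc = 0x7E
  '1' = 0x31 → acc = 0x4F
  '4' = 0x34 → acc = 0x7B
  ',' = 0x2C → acc = 0x57
  '9' = 0x39 → acc = 0x6E
  '5' = 0x35 → acc = 0x5B
  '7' = 0x37 → acc = 0x6C
  '1' = 0x31 → acc = 0x5D
Checksum = 0x5D.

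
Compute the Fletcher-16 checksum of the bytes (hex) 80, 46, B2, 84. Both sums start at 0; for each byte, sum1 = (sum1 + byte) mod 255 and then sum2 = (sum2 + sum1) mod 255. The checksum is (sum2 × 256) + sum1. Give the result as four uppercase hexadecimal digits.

BEFD

Running sums (mod 255):
  after byte 0 (80): sum1=128, sum2=128
  after byte 1 (46): sum1=198, sum2=71
  after byte 2 (B2): sum1=121, sum2=192
  after byte 3 (84): sum1=253, sum2=190
Checksum = sum2·256 + sum1 = 190·256 + 253 = 48893 = 0xBEFD.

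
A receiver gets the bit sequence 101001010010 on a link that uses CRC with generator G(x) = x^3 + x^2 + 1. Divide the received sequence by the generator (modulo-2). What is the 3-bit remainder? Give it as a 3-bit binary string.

Modulo-2 division of 101001010010 by 1101:
  pos 0: 1010 XOR 1101 = 0111
  pos 1: 1110 XOR 1101 = 0011
  pos 3: 1110 XOR 1101 = 0011
  pos 5: 1110 XOR 1101 = 0011
  pos 7: 1101 XOR 1101 = 0000
Remainder = 000 (zero — the frame passes the CRC check).

000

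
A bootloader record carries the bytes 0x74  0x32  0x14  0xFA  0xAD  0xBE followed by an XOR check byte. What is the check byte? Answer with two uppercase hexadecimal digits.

XOR the bytes together:
  start with 0x74
  0x74 ⊕ 0x32 = 0x46
  0x46 ⊕ 0x14 = 0x52
  0x52 ⊕ 0xFA = 0xA8
  0xA8 ⊕ 0xAD = 0x05
  0x05 ⊕ 0xBE = 0xBB

BB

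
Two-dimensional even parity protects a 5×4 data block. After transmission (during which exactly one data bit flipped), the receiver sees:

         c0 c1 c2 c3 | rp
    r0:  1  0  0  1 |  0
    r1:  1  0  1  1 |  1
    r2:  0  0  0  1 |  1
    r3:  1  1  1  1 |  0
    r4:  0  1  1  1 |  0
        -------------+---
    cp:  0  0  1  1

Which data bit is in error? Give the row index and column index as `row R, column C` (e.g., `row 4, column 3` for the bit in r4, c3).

Recompute each row's even parity and compare to rp:
  r0: data parity 0, sent rp 0 → ok
  r1: data parity 1, sent rp 1 → ok
  r2: data parity 1, sent rp 1 → ok
  r3: data parity 0, sent rp 0 → ok
  r4: data parity 1, sent rp 0 → mismatch
Recompute each column's even parity and compare to cp:
  c0: data parity 1, sent cp 0 → mismatch
  c1: data parity 0, sent cp 0 → ok
  c2: data parity 1, sent cp 1 → ok
  c3: data parity 1, sent cp 1 → ok
Exactly one row (r4) and one column (c0) fail → the flipped bit is at their intersection.

row 4, column 0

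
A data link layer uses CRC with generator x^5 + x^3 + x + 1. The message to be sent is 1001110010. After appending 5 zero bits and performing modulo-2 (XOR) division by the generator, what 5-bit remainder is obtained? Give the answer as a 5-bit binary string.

00001

Append 5 zeros: 100111001000000. Divide by 101011 (XOR where the leading bit is 1):
  pos 0: 100111 XOR 101011 = 001100
  pos 2: 110000 XOR 101011 = 011011
  pos 3: 110111 XOR 101011 = 011100
  pos 4: 111000 XOR 101011 = 010011
  pos 5: 100110 XOR 101011 = 001101
  pos 7: 110100 XOR 101011 = 011111
  pos 8: 111110 XOR 101011 = 010101
  pos 9: 101010 XOR 101011 = 000001
Remainder (last 5 bits) = 00001. This is the CRC / FCS.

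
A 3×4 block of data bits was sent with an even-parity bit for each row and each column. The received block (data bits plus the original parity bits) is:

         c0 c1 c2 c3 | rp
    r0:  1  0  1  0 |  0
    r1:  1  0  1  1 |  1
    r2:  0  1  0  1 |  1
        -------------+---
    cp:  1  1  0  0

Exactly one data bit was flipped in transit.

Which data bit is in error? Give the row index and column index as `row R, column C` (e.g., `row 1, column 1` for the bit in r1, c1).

row 2, column 0

Recompute each row's even parity and compare to rp:
  r0: data parity 0, sent rp 0 → ok
  r1: data parity 1, sent rp 1 → ok
  r2: data parity 0, sent rp 1 → mismatch
Recompute each column's even parity and compare to cp:
  c0: data parity 0, sent cp 1 → mismatch
  c1: data parity 1, sent cp 1 → ok
  c2: data parity 0, sent cp 0 → ok
  c3: data parity 0, sent cp 0 → ok
Exactly one row (r2) and one column (c0) fail → the flipped bit is at their intersection.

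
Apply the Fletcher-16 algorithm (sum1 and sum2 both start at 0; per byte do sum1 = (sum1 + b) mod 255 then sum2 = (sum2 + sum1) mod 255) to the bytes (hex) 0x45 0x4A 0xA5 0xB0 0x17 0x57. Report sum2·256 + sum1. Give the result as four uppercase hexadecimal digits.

Running sums (mod 255):
  after byte 0 (0x45): sum1=69, sum2=69
  after byte 1 (0x4A): sum1=143, sum2=212
  after byte 2 (0xA5): sum1=53, sum2=10
  after byte 3 (0xB0): sum1=229, sum2=239
  after byte 4 (0x17): sum1=252, sum2=236
  after byte 5 (0x57): sum1=84, sum2=65
Checksum = sum2·256 + sum1 = 65·256 + 84 = 16724 = 0x4154.

4154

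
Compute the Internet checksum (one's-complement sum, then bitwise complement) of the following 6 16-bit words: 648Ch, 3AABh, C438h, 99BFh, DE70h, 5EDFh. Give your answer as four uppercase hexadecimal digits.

C57F

One's-complement addition (fold any carry out of bit 15 back into bit 0):
  0x648C + 0x3AAB = 0x09F37
  0x9F37 + 0xC438 = 0x1636F → wrap carry → 0x6370
  0x6370 + 0x99BF = 0x0FD2F
  0xFD2F + 0xDE70 = 0x1DB9F → wrap carry → 0xDBA0
  0xDBA0 + 0x5EDF = 0x13A7F → wrap carry → 0x3A80
One's-complement sum = 0x3A80.
Checksum = ~0x3A80 & 0xFFFF = 0xC57F.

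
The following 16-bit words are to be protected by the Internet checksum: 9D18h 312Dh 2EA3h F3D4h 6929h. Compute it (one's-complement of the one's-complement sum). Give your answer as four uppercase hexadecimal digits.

A618

One's-complement addition (fold any carry out of bit 15 back into bit 0):
  0x9D18 + 0x312D = 0x0CE45
  0xCE45 + 0x2EA3 = 0x0FCE8
  0xFCE8 + 0xF3D4 = 0x1F0BC → wrap carry → 0xF0BD
  0xF0BD + 0x6929 = 0x159E6 → wrap carry → 0x59E7
One's-complement sum = 0x59E7.
Checksum = ~0x59E7 & 0xFFFF = 0xA618.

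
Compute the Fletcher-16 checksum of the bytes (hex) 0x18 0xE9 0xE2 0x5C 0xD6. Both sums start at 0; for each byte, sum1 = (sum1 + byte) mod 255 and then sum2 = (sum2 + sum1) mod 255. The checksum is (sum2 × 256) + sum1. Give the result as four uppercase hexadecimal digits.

Running sums (mod 255):
  after byte 0 (0x18): sum1=24, sum2=24
  after byte 1 (0xE9): sum1=2, sum2=26
  after byte 2 (0xE2): sum1=228, sum2=254
  after byte 3 (0x5C): sum1=65, sum2=64
  after byte 4 (0xD6): sum1=24, sum2=88
Checksum = sum2·256 + sum1 = 88·256 + 24 = 22552 = 0x5818.

5818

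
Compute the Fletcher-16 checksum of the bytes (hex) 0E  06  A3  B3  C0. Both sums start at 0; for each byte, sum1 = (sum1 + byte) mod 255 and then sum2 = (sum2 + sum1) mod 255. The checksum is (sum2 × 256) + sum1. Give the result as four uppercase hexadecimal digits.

712C

Running sums (mod 255):
  after byte 0 (0E): sum1=14, sum2=14
  after byte 1 (06): sum1=20, sum2=34
  after byte 2 (A3): sum1=183, sum2=217
  after byte 3 (B3): sum1=107, sum2=69
  after byte 4 (C0): sum1=44, sum2=113
Checksum = sum2·256 + sum1 = 113·256 + 44 = 28972 = 0x712C.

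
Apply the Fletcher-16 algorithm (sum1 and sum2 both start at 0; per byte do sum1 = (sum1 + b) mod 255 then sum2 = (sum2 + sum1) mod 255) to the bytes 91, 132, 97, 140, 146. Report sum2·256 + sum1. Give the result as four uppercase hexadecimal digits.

Running sums (mod 255):
  after byte 0 (91): sum1=91, sum2=91
  after byte 1 (132): sum1=223, sum2=59
  after byte 2 (97): sum1=65, sum2=124
  after byte 3 (140): sum1=205, sum2=74
  after byte 4 (146): sum1=96, sum2=170
Checksum = sum2·256 + sum1 = 170·256 + 96 = 43616 = 0xAA60.

AA60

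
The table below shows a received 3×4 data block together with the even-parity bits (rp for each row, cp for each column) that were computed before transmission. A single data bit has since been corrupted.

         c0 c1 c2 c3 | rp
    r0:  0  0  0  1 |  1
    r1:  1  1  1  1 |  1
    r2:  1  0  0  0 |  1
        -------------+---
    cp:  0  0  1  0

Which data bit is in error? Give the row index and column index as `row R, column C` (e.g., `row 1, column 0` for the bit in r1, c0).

row 1, column 1

Recompute each row's even parity and compare to rp:
  r0: data parity 1, sent rp 1 → ok
  r1: data parity 0, sent rp 1 → mismatch
  r2: data parity 1, sent rp 1 → ok
Recompute each column's even parity and compare to cp:
  c0: data parity 0, sent cp 0 → ok
  c1: data parity 1, sent cp 0 → mismatch
  c2: data parity 1, sent cp 1 → ok
  c3: data parity 0, sent cp 0 → ok
Exactly one row (r1) and one column (c1) fail → the flipped bit is at their intersection.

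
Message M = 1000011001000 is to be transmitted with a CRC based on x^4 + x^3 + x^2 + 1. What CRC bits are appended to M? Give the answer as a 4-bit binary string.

0000

Append 4 zeros: 10000110010000000. Divide by 11101 (XOR where the leading bit is 1):
  pos 0: 10000 XOR 11101 = 01101
  pos 1: 11011 XOR 11101 = 00110
  pos 3: 11010 XOR 11101 = 00111
  pos 5: 11101 XOR 11101 = 00000
Remainder (last 4 bits) = 0000. This is the CRC / FCS.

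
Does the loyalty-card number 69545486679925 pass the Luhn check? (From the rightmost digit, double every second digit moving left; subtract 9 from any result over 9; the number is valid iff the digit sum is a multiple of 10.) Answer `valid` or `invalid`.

invalid

From the right, keep odd positions and double even positions (subtract 9 from any doubled value over 9):
  doubled (positions 2,4,...): 4 9 3 7 1 1 3 → sum 28
  kept (positions 1,3,...): 5 9 7 6 4 4 9 → sum 44
Total = 72.
72 mod 10 = 2, so the number is invalid.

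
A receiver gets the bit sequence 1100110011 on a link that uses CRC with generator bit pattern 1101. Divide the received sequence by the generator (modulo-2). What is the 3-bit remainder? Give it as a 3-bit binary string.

001

Modulo-2 division of 1100110011 by 1101:
  pos 0: 1100 XOR 1101 = 0001
  pos 3: 1110 XOR 1101 = 0011
  pos 5: 1101 XOR 1101 = 0000
Remainder = 001 (nonzero — an error is detected).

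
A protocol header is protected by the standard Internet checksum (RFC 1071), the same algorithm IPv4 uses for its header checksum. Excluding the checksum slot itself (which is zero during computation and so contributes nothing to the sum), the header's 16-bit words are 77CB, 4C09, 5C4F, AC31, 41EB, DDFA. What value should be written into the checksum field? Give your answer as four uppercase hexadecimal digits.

One's-complement addition (fold any carry out of bit 15 back into bit 0):
  0x77CB + 0x4C09 = 0x0C3D4
  0xC3D4 + 0x5C4F = 0x12023 → wrap carry → 0x2024
  0x2024 + 0xAC31 = 0x0CC55
  0xCC55 + 0x41EB = 0x10E40 → wrap carry → 0x0E41
  0x0E41 + 0xDDFA = 0x0EC3B
One's-complement sum = 0xEC3B.
Checksum = ~0xEC3B & 0xFFFF = 0x13C4.

13C4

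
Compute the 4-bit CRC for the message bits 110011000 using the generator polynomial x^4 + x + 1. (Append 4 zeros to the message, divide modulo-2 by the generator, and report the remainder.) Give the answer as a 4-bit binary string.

Append 4 zeros: 1100110000000. Divide by 10011 (XOR where the leading bit is 1):
  pos 0: 11001 XOR 10011 = 01010
  pos 1: 10101 XOR 10011 = 00110
  pos 3: 11000 XOR 10011 = 01011
  pos 4: 10110 XOR 10011 = 00101
  pos 6: 10100 XOR 10011 = 00111
  pos 8: 11100 XOR 10011 = 01111
Remainder (last 4 bits) = 1111. This is the CRC / FCS.

1111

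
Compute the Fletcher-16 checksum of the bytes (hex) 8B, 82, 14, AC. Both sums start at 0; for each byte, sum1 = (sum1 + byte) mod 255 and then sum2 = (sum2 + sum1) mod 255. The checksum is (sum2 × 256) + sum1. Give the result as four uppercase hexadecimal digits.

8ACE

Running sums (mod 255):
  after byte 0 (8B): sum1=139, sum2=139
  after byte 1 (82): sum1=14, sum2=153
  after byte 2 (14): sum1=34, sum2=187
  after byte 3 (AC): sum1=206, sum2=138
Checksum = sum2·256 + sum1 = 138·256 + 206 = 35534 = 0x8ACE.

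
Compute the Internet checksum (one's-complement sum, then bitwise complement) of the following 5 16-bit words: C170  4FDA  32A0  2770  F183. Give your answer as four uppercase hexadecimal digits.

A320

One's-complement addition (fold any carry out of bit 15 back into bit 0):
  0xC170 + 0x4FDA = 0x1114A → wrap carry → 0x114B
  0x114B + 0x32A0 = 0x043EB
  0x43EB + 0x2770 = 0x06B5B
  0x6B5B + 0xF183 = 0x15CDE → wrap carry → 0x5CDF
One's-complement sum = 0x5CDF.
Checksum = ~0x5CDF & 0xFFFF = 0xA320.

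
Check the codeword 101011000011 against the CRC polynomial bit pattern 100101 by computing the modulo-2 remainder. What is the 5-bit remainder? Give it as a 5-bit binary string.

Modulo-2 division of 101011000011 by 100101:
  pos 0: 101011 XOR 100101 = 001110
  pos 2: 111000 XOR 100101 = 011101
  pos 3: 111010 XOR 100101 = 011111
  pos 4: 111110 XOR 100101 = 011011
  pos 5: 110111 XOR 100101 = 010010
  pos 6: 100101 XOR 100101 = 000000
Remainder = 00000 (zero — the frame passes the CRC check).

00000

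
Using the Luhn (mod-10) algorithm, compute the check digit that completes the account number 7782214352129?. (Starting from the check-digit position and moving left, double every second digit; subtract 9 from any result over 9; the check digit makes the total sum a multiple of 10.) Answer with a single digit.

7

Partial digits right→left: 9 2 1 2 5 3 4 1 2 2 8 7 7
Double every second digit counting from the check-digit position (so the 1st, 3rd, 5th, ... of the partial from the right).
  doubled (with −9 where >9): 9 2 1 8 4 7 5 → sum 36
  kept as-is: 2 2 3 1 2 7 → sum 17
Total = 36 + 17 = 53.
Check digit = (10 − (53 mod 10)) mod 10 = 7.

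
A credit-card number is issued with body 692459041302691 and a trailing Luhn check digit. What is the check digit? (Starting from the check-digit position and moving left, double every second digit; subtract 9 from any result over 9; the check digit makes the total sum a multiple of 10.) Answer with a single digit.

Partial digits right→left: 1 9 6 2 0 3 1 4 0 9 5 4 2 9 6
Double every second digit counting from the check-digit position (so the 1st, 3rd, 5th, ... of the partial from the right).
  doubled (with −9 where >9): 2 3 0 2 0 1 4 3 → sum 15
  kept as-is: 9 2 3 4 9 4 9 → sum 40
Total = 15 + 40 = 55.
Check digit = (10 − (55 mod 10)) mod 10 = 5.

5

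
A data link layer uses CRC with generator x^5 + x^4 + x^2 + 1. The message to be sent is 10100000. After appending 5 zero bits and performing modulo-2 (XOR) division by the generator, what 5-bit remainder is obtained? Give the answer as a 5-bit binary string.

11011

Append 5 zeros: 1010000000000. Divide by 110101 (XOR where the leading bit is 1):
  pos 0: 101000 XOR 110101 = 011101
  pos 1: 111010 XOR 110101 = 001111
  pos 3: 111100 XOR 110101 = 001001
  pos 5: 100100 XOR 110101 = 010001
  pos 6: 100010 XOR 110101 = 010111
  pos 7: 101110 XOR 110101 = 011011
Remainder (last 5 bits) = 11011. This is the CRC / FCS.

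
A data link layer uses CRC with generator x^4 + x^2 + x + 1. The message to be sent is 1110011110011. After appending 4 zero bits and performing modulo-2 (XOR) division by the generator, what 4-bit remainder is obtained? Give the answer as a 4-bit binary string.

0111

Append 4 zeros: 11100111100110000. Divide by 10111 (XOR where the leading bit is 1):
  pos 0: 11100 XOR 10111 = 01011
  pos 1: 10111 XOR 10111 = 00000
  pos 6: 11100 XOR 10111 = 01011
  pos 7: 10111 XOR 10111 = 00000
  pos 12: 10000 XOR 10111 = 00111
Remainder (last 4 bits) = 0111. This is the CRC / FCS.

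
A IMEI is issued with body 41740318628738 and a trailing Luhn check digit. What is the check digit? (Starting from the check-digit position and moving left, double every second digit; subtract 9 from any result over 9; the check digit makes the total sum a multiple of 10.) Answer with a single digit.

2

Partial digits right→left: 8 3 7 8 2 6 8 1 3 0 4 7 1 4
Double every second digit counting from the check-digit position (so the 1st, 3rd, 5th, ... of the partial from the right).
  doubled (with −9 where >9): 7 5 4 7 6 8 2 → sum 39
  kept as-is: 3 8 6 1 0 7 4 → sum 29
Total = 39 + 29 = 68.
Check digit = (10 − (68 mod 10)) mod 10 = 2.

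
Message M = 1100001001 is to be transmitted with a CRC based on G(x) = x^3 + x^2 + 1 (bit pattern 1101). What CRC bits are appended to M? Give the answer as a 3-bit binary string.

Append 3 zeros: 1100001001000. Divide by 1101 (XOR where the leading bit is 1):
  pos 0: 1100 XOR 1101 = 0001
  pos 3: 1001 XOR 1101 = 0100
  pos 4: 1000 XOR 1101 = 0101
  pos 5: 1010 XOR 1101 = 0111
  pos 6: 1111 XOR 1101 = 0010
  pos 8: 1000 XOR 1101 = 0101
  pos 9: 1010 XOR 1101 = 0111
Remainder (last 3 bits) = 111. This is the CRC / FCS.

111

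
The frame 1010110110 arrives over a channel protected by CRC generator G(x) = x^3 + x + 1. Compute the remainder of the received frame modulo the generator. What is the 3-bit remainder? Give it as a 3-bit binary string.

010

Modulo-2 division of 1010110110 by 1011:
  pos 0: 1010 XOR 1011 = 0001
  pos 3: 1110 XOR 1011 = 0101
  pos 4: 1011 XOR 1011 = 0000
Remainder = 010 (nonzero — an error is detected).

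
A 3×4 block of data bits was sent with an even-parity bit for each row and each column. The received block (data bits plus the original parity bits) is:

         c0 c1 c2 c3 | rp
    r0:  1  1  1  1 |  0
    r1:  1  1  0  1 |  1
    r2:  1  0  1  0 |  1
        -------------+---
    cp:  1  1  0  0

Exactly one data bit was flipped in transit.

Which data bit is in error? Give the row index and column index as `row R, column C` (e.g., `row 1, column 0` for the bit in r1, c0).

row 2, column 1

Recompute each row's even parity and compare to rp:
  r0: data parity 0, sent rp 0 → ok
  r1: data parity 1, sent rp 1 → ok
  r2: data parity 0, sent rp 1 → mismatch
Recompute each column's even parity and compare to cp:
  c0: data parity 1, sent cp 1 → ok
  c1: data parity 0, sent cp 1 → mismatch
  c2: data parity 0, sent cp 0 → ok
  c3: data parity 0, sent cp 0 → ok
Exactly one row (r2) and one column (c1) fail → the flipped bit is at their intersection.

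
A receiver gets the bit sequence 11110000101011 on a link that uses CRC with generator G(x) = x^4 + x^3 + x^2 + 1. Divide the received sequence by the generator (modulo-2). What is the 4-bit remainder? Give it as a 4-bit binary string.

0000

Modulo-2 division of 11110000101011 by 11101:
  pos 0: 11110 XOR 11101 = 00011
  pos 3: 11000 XOR 11101 = 00101
  pos 5: 10110 XOR 11101 = 01011
  pos 6: 10111 XOR 11101 = 01010
  pos 7: 10100 XOR 11101 = 01001
  pos 8: 10011 XOR 11101 = 01110
  pos 9: 11101 XOR 11101 = 00000
Remainder = 0000 (zero — the frame passes the CRC check).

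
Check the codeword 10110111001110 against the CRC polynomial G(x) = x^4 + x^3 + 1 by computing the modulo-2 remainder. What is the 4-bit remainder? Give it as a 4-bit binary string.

1001

Modulo-2 division of 10110111001110 by 11001:
  pos 0: 10110 XOR 11001 = 01111
  pos 1: 11111 XOR 11001 = 00110
  pos 3: 11011 XOR 11001 = 00010
  pos 6: 10001 XOR 11001 = 01000
  pos 7: 10001 XOR 11001 = 01000
  pos 8: 10001 XOR 11001 = 01000
  pos 9: 10000 XOR 11001 = 01001
Remainder = 1001 (nonzero — an error is detected).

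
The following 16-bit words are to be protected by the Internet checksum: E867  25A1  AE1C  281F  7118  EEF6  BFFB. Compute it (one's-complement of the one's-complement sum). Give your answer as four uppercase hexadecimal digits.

FBAF

One's-complement addition (fold any carry out of bit 15 back into bit 0):
  0xE867 + 0x25A1 = 0x10E08 → wrap carry → 0x0E09
  0x0E09 + 0xAE1C = 0x0BC25
  0xBC25 + 0x281F = 0x0E444
  0xE444 + 0x7118 = 0x1555C → wrap carry → 0x555D
  0x555D + 0xEEF6 = 0x14453 → wrap carry → 0x4454
  0x4454 + 0xBFFB = 0x1044F → wrap carry → 0x0450
One's-complement sum = 0x0450.
Checksum = ~0x0450 & 0xFFFF = 0xFBAF.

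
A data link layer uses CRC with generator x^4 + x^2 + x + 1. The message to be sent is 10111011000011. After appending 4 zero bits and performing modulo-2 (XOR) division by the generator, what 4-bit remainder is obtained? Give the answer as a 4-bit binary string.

0110

Append 4 zeros: 101110110000110000. Divide by 10111 (XOR where the leading bit is 1):
  pos 0: 10111 XOR 10111 = 00000
  pos 6: 11000 XOR 10111 = 01111
  pos 7: 11110 XOR 10111 = 01001
  pos 8: 10011 XOR 10111 = 00100
  pos 10: 10010 XOR 10111 = 00101
  pos 12: 10100 XOR 10111 = 00011
Remainder (last 4 bits) = 0110. This is the CRC / FCS.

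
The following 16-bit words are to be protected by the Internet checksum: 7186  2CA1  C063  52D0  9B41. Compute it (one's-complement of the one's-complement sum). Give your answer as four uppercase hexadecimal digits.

B362

One's-complement addition (fold any carry out of bit 15 back into bit 0):
  0x7186 + 0x2CA1 = 0x09E27
  0x9E27 + 0xC063 = 0x15E8A → wrap carry → 0x5E8B
  0x5E8B + 0x52D0 = 0x0B15B
  0xB15B + 0x9B41 = 0x14C9C → wrap carry → 0x4C9D
One's-complement sum = 0x4C9D.
Checksum = ~0x4C9D & 0xFFFF = 0xB362.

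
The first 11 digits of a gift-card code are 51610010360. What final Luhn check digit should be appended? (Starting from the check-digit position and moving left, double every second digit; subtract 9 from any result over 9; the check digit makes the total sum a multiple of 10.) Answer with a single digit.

0

Partial digits right→left: 0 6 3 0 1 0 0 1 6 1 5
Double every second digit counting from the check-digit position (so the 1st, 3rd, 5th, ... of the partial from the right).
  doubled (with −9 where >9): 0 6 2 0 3 1 → sum 12
  kept as-is: 6 0 0 1 1 → sum 8
Total = 12 + 8 = 20.
Check digit = (10 − (20 mod 10)) mod 10 = 0.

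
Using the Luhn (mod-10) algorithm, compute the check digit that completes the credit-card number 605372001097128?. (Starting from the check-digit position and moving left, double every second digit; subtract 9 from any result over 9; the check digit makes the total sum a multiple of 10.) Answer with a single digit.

Partial digits right→left: 8 2 1 7 9 0 1 0 0 2 7 3 5 0 6
Double every second digit counting from the check-digit position (so the 1st, 3rd, 5th, ... of the partial from the right).
  doubled (with −9 where >9): 7 2 9 2 0 5 1 3 → sum 29
  kept as-is: 2 7 0 0 2 3 0 → sum 14
Total = 29 + 14 = 43.
Check digit = (10 − (43 mod 10)) mod 10 = 7.

7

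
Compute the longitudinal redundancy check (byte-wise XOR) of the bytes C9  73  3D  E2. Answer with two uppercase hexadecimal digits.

XOR the bytes together:
  start with 0xC9
  0xC9 ⊕ 0x73 = 0xBA
  0xBA ⊕ 0x3D = 0x87
  0x87 ⊕ 0xE2 = 0x65

65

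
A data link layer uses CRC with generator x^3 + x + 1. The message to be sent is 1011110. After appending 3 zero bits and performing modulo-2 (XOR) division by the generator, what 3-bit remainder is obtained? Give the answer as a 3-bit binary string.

Append 3 zeros: 1011110000. Divide by 1011 (XOR where the leading bit is 1):
  pos 0: 1011 XOR 1011 = 0000
  pos 4: 1100 XOR 1011 = 0111
  pos 5: 1110 XOR 1011 = 0101
  pos 6: 1010 XOR 1011 = 0001
Remainder (last 3 bits) = 001. This is the CRC / FCS.

001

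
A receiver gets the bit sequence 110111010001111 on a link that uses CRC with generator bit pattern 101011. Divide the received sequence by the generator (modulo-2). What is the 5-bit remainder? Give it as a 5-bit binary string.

Modulo-2 division of 110111010001111 by 101011:
  pos 0: 110111 XOR 101011 = 011100
  pos 1: 111000 XOR 101011 = 010011
  pos 2: 100111 XOR 101011 = 001100
  pos 4: 110000 XOR 101011 = 011011
  pos 5: 110110 XOR 101011 = 011101
  pos 6: 111011 XOR 101011 = 010000
  pos 7: 100001 XOR 101011 = 001010
  pos 9: 101011 XOR 101011 = 000000
Remainder = 00000 (zero — the frame passes the CRC check).

00000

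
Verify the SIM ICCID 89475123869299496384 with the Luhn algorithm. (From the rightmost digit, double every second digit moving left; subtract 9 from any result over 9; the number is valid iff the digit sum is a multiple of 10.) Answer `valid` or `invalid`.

From the right, keep odd positions and double even positions (subtract 9 from any doubled value over 9):
  doubled (positions 2,4,...): 7 3 8 9 9 7 4 1 8 7 → sum 63
  kept (positions 1,3,...): 4 3 9 9 2 6 3 1 7 9 → sum 53
Total = 116.
116 mod 10 = 6, so the number is invalid.

invalid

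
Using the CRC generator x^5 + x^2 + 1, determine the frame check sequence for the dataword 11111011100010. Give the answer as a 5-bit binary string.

11011

Append 5 zeros: 1111101110001000000. Divide by 100101 (XOR where the leading bit is 1):
  pos 0: 111110 XOR 100101 = 011011
  pos 1: 110111 XOR 100101 = 010010
  pos 2: 100101 XOR 100101 = 000000
  pos 8: 100010 XOR 100101 = 000111
  pos 11: 111000 XOR 100101 = 011101
  pos 12: 111010 XOR 100101 = 011111
  pos 13: 111110 XOR 100101 = 011011
Remainder (last 5 bits) = 11011. This is the CRC / FCS.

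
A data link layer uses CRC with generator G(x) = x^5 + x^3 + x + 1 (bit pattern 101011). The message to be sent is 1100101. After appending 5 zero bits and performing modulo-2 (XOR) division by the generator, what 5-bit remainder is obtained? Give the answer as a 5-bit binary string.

Append 5 zeros: 110010100000. Divide by 101011 (XOR where the leading bit is 1):
  pos 0: 110010 XOR 101011 = 011001
  pos 1: 110011 XOR 101011 = 011000
  pos 2: 110000 XOR 101011 = 011011
  pos 3: 110110 XOR 101011 = 011101
  pos 4: 111010 XOR 101011 = 010001
  pos 5: 100010 XOR 101011 = 001001
Remainder (last 5 bits) = 10010. This is the CRC / FCS.

10010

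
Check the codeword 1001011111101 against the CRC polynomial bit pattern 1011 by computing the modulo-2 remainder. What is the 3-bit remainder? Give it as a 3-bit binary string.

Modulo-2 division of 1001011111101 by 1011:
  pos 0: 1001 XOR 1011 = 0010
  pos 2: 1001 XOR 1011 = 0010
  pos 4: 1011 XOR 1011 = 0000
  pos 8: 1110 XOR 1011 = 0101
  pos 9: 1011 XOR 1011 = 0000
Remainder = 000 (zero — the frame passes the CRC check).

000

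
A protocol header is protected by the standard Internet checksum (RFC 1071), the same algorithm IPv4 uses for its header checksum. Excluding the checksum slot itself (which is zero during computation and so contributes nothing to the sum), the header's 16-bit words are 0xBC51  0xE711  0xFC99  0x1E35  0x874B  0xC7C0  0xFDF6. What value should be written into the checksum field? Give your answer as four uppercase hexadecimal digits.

One's-complement addition (fold any carry out of bit 15 back into bit 0):
  0xBC51 + 0xE711 = 0x1A362 → wrap carry → 0xA363
  0xA363 + 0xFC99 = 0x19FFC → wrap carry → 0x9FFD
  0x9FFD + 0x1E35 = 0x0BE32
  0xBE32 + 0x874B = 0x1457D → wrap carry → 0x457E
  0x457E + 0xC7C0 = 0x10D3E → wrap carry → 0x0D3F
  0x0D3F + 0xFDF6 = 0x10B35 → wrap carry → 0x0B36
One's-complement sum = 0x0B36.
Checksum = ~0x0B36 & 0xFFFF = 0xF4C9.

F4C9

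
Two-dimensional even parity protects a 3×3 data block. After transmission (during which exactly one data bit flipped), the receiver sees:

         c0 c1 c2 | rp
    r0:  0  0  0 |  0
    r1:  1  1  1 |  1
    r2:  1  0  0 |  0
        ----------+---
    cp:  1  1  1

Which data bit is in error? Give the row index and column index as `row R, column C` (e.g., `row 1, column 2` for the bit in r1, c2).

row 2, column 0

Recompute each row's even parity and compare to rp:
  r0: data parity 0, sent rp 0 → ok
  r1: data parity 1, sent rp 1 → ok
  r2: data parity 1, sent rp 0 → mismatch
Recompute each column's even parity and compare to cp:
  c0: data parity 0, sent cp 1 → mismatch
  c1: data parity 1, sent cp 1 → ok
  c2: data parity 1, sent cp 1 → ok
Exactly one row (r2) and one column (c0) fail → the flipped bit is at their intersection.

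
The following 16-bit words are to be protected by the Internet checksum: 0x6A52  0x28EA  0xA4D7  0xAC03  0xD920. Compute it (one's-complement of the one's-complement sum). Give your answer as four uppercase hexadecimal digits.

One's-complement addition (fold any carry out of bit 15 back into bit 0):
  0x6A52 + 0x28EA = 0x0933C
  0x933C + 0xA4D7 = 0x13813 → wrap carry → 0x3814
  0x3814 + 0xAC03 = 0x0E417
  0xE417 + 0xD920 = 0x1BD37 → wrap carry → 0xBD38
One's-complement sum = 0xBD38.
Checksum = ~0xBD38 & 0xFFFF = 0x42C7.

42C7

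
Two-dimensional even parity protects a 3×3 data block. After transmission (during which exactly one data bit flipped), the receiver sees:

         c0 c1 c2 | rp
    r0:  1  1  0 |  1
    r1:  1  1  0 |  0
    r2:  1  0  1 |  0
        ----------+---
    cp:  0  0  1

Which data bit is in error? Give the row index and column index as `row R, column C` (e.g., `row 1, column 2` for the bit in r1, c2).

Recompute each row's even parity and compare to rp:
  r0: data parity 0, sent rp 1 → mismatch
  r1: data parity 0, sent rp 0 → ok
  r2: data parity 0, sent rp 0 → ok
Recompute each column's even parity and compare to cp:
  c0: data parity 1, sent cp 0 → mismatch
  c1: data parity 0, sent cp 0 → ok
  c2: data parity 1, sent cp 1 → ok
Exactly one row (r0) and one column (c0) fail → the flipped bit is at their intersection.

row 0, column 0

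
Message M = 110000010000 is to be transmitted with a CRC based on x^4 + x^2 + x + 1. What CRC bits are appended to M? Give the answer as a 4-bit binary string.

0001

Append 4 zeros: 1100000100000000. Divide by 10111 (XOR where the leading bit is 1):
  pos 0: 11000 XOR 10111 = 01111
  pos 1: 11110 XOR 10111 = 01001
  pos 2: 10010 XOR 10111 = 00101
  pos 4: 10110 XOR 10111 = 00001
  pos 8: 10000 XOR 10111 = 00111
  pos 10: 11100 XOR 10111 = 01011
  pos 11: 10110 XOR 10111 = 00001
Remainder (last 4 bits) = 0001. This is the CRC / FCS.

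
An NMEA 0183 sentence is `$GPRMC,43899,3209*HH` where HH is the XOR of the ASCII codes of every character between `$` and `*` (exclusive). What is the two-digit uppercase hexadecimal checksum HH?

XOR the ASCII codes of the payload characters:
  'G' = 0x47 → acc = 0x47
  'P' = 0x50 → acc = 0x17
  'R' = 0x52 → acc = 0x45
  'M' = 0x4D → acc = 0x08
  'C' = 0x43 → acc = 0x4B
  ',' = 0x2C → acc = 0x67
  '4' = 0x34 → acc = 0x53
  '3' = 0x33 → acc = 0x60
  '8' = 0x38 → acc = 0x58
  '9' = 0x39 → acc = 0x61
  '9' = 0x39 → acc = 0x58
  ',' = 0x2C → acc = 0x74
  '3' = 0x33 → acc = 0x47
  '2' = 0x32 → acc = 0x75
  '0' = 0x30 → acc = 0x45
  '9' = 0x39 → acc = 0x7C
Checksum = 0x7C.

7C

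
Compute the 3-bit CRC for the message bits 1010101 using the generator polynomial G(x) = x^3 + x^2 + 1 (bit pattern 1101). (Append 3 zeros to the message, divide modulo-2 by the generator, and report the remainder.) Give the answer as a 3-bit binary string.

Append 3 zeros: 1010101000. Divide by 1101 (XOR where the leading bit is 1):
  pos 0: 1010 XOR 1101 = 0111
  pos 1: 1111 XOR 1101 = 0010
  pos 3: 1001 XOR 1101 = 0100
  pos 4: 1000 XOR 1101 = 0101
  pos 5: 1010 XOR 1101 = 0111
  pos 6: 1110 XOR 1101 = 0011
Remainder (last 3 bits) = 011. This is the CRC / FCS.

011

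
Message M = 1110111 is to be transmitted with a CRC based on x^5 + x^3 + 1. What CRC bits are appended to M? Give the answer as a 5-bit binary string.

Append 5 zeros: 111011100000. Divide by 101001 (XOR where the leading bit is 1):
  pos 0: 111011 XOR 101001 = 010010
  pos 1: 100101 XOR 101001 = 001100
  pos 3: 110000 XOR 101001 = 011001
  pos 4: 110010 XOR 101001 = 011011
  pos 5: 110110 XOR 101001 = 011111
  pos 6: 111110 XOR 101001 = 010111
Remainder (last 5 bits) = 10111. This is the CRC / FCS.

10111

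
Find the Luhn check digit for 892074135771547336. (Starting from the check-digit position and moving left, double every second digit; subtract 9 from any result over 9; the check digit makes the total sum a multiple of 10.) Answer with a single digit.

Partial digits right→left: 6 3 3 7 4 5 1 7 7 5 3 1 4 7 0 2 9 8
Double every second digit counting from the check-digit position (so the 1st, 3rd, 5th, ... of the partial from the right).
  doubled (with −9 where >9): 3 6 8 2 5 6 8 0 9 → sum 47
  kept as-is: 3 7 5 7 5 1 7 2 8 → sum 45
Total = 47 + 45 = 92.
Check digit = (10 − (92 mod 10)) mod 10 = 8.

8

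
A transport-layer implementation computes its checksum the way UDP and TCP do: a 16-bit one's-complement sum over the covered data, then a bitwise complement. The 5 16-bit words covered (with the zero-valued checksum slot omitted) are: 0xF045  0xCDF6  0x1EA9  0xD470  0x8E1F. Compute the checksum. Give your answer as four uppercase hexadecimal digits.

One's-complement addition (fold any carry out of bit 15 back into bit 0):
  0xF045 + 0xCDF6 = 0x1BE3B → wrap carry → 0xBE3C
  0xBE3C + 0x1EA9 = 0x0DCE5
  0xDCE5 + 0xD470 = 0x1B155 → wrap carry → 0xB156
  0xB156 + 0x8E1F = 0x13F75 → wrap carry → 0x3F76
One's-complement sum = 0x3F76.
Checksum = ~0x3F76 & 0xFFFF = 0xC089.

C089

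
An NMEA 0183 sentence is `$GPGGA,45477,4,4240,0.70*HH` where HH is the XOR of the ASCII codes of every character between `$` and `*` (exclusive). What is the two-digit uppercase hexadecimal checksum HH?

XOR the ASCII codes of the payload characters:
  'G' = 0x47 → acc = 0x47
  'P' = 0x50 → acc = 0x17
  'G' = 0x47 → acc = 0x50
  'G' = 0x47 → acc = 0x17
  'A' = 0x41 → acc = 0x56
  ',' = 0x2C → acc = 0x7A
  '4' = 0x34 → acc = 0x4E
  '5' = 0x35 → acc = 0x7B
  '4' = 0x34 → acc = 0x4F
  '7' = 0x37 → acc = 0x78
  '7' = 0x37 → acc = 0x4F
  ',' = 0x2C → acc = 0x63
  '4' = 0x34 → acc = 0x57
  ',' = 0x2C → acc = 0x7B
  '4' = 0x34 → acc = 0x4F
  '2' = 0x32 → acc = 0x7D
  '4' = 0x34 → acc = 0x49
  '0' = 0x30 → acc = 0x79
  ',' = 0x2C → acc = 0x55
  '0' = 0x30 → acc = 0x65
  '.' = 0x2E → acc = 0x4B
  '7' = 0x37 → acc = 0x7C
  '0' = 0x30 → acc = 0x4C
Checksum = 0x4C.

4C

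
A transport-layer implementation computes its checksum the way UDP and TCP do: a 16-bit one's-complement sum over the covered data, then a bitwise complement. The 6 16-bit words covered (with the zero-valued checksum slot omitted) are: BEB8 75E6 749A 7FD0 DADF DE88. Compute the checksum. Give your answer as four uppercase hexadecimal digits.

One's-complement addition (fold any carry out of bit 15 back into bit 0):
  0xBEB8 + 0x75E6 = 0x1349E → wrap carry → 0x349F
  0x349F + 0x749A = 0x0A939
  0xA939 + 0x7FD0 = 0x12909 → wrap carry → 0x290A
  0x290A + 0xDADF = 0x103E9 → wrap carry → 0x03EA
  0x03EA + 0xDE88 = 0x0E272
One's-complement sum = 0xE272.
Checksum = ~0xE272 & 0xFFFF = 0x1D8D.

1D8D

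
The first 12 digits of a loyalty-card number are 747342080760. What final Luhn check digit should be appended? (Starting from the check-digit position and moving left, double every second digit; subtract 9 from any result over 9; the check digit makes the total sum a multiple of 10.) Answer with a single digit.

6

Partial digits right→left: 0 6 7 0 8 0 2 4 3 7 4 7
Double every second digit counting from the check-digit position (so the 1st, 3rd, 5th, ... of the partial from the right).
  doubled (with −9 where >9): 0 5 7 4 6 8 → sum 30
  kept as-is: 6 0 0 4 7 7 → sum 24
Total = 30 + 24 = 54.
Check digit = (10 − (54 mod 10)) mod 10 = 6.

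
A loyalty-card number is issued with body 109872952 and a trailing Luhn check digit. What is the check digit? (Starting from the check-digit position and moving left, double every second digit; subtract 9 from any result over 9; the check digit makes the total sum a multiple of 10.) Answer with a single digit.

6

Partial digits right→left: 2 5 9 2 7 8 9 0 1
Double every second digit counting from the check-digit position (so the 1st, 3rd, 5th, ... of the partial from the right).
  doubled (with −9 where >9): 4 9 5 9 2 → sum 29
  kept as-is: 5 2 8 0 → sum 15
Total = 29 + 15 = 44.
Check digit = (10 − (44 mod 10)) mod 10 = 6.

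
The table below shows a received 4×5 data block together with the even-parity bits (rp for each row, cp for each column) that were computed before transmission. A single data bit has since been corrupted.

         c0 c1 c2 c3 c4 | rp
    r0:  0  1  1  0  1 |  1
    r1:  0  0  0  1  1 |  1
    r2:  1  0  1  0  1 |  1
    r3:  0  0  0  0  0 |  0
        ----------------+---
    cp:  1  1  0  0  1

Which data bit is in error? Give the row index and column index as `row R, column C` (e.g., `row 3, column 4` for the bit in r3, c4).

Recompute each row's even parity and compare to rp:
  r0: data parity 1, sent rp 1 → ok
  r1: data parity 0, sent rp 1 → mismatch
  r2: data parity 1, sent rp 1 → ok
  r3: data parity 0, sent rp 0 → ok
Recompute each column's even parity and compare to cp:
  c0: data parity 1, sent cp 1 → ok
  c1: data parity 1, sent cp 1 → ok
  c2: data parity 0, sent cp 0 → ok
  c3: data parity 1, sent cp 0 → mismatch
  c4: data parity 1, sent cp 1 → ok
Exactly one row (r1) and one column (c3) fail → the flipped bit is at their intersection.

row 1, column 3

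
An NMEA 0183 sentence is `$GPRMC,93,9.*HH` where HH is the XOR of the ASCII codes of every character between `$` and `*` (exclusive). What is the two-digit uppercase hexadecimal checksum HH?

XOR the ASCII codes of the payload characters:
  'G' = 0x47 → acc = 0x47
  'P' = 0x50 → acc = 0x17
  'R' = 0x52 → acc = 0x45
  'M' = 0x4D → acc = 0x08
  'C' = 0x43 → acc = 0x4B
  ',' = 0x2C → acc = 0x67
  '9' = 0x39 → acc = 0x5E
  '3' = 0x33 → acc = 0x6D
  ',' = 0x2C → acc = 0x41
  '9' = 0x39 → acc = 0x78
  '.' = 0x2E → acc = 0x56
Checksum = 0x56.

56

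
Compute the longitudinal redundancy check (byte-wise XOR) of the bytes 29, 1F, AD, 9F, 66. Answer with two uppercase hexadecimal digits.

XOR the bytes together:
  start with 0x29
  0x29 ⊕ 0x1F = 0x36
  0x36 ⊕ 0xAD = 0x9B
  0x9B ⊕ 0x9F = 0x04
  0x04 ⊕ 0x66 = 0x62

62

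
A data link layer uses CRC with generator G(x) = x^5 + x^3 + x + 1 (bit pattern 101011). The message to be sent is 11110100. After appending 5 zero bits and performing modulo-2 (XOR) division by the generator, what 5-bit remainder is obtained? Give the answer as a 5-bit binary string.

11111

Append 5 zeros: 1111010000000. Divide by 101011 (XOR where the leading bit is 1):
  pos 0: 111101 XOR 101011 = 010110
  pos 1: 101100 XOR 101011 = 000111
  pos 4: 111000 XOR 101011 = 010011
  pos 5: 100110 XOR 101011 = 001101
  pos 7: 110100 XOR 101011 = 011111
Remainder (last 5 bits) = 11111. This is the CRC / FCS.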